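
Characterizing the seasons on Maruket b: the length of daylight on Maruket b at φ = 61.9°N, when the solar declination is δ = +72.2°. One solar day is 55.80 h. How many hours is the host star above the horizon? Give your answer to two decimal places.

Sunrise equation: cos H₀ = −tan φ · tan δ = -5.8332 ≤ −1, so the host star never sets (polar day) and H₀ = π.
Daylight = 2H₀/(2π) × 55.80 h = (3.1416/π) × 55.80 = 55.80 h.

55.80 h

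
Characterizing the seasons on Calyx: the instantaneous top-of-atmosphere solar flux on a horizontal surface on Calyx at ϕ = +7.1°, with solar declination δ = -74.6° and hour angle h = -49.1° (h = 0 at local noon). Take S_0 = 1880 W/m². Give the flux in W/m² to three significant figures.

cos θ_z = sin ϕ sin δ + cos ϕ cos δ cos h = -0.119164 + 0.172537 = 0.053373.
Flux = S_0 · cos θ_z = 1880 × 0.053373 = 100.3 W/m².

100 W/m²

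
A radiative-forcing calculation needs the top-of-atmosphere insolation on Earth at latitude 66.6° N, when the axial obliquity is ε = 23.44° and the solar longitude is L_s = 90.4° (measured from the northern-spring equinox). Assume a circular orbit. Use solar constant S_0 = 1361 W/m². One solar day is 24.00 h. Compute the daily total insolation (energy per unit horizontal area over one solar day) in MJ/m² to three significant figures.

Solar declination: sin δ = sin ε · sin L_s = sin 23.44° × sin 90.4° = 0.39778, so δ = +23.439°.
cos h₀ = −tan(+66.6°) tan(+23.439°) = -1.0019 ≤ −1 ⇒ polar day, h₀ = π.
Bracket: h₀ sin ϕ sin δ + cos ϕ cos δ sin h₀ = 3.1416×0.91775×0.39778 + 0.39715×0.91748×0.00000 = 1.146881 + 0.000000 = 1.146881.
Q̄ = (S_0/π) × [bracket] = (1361/π) × 1.146881 = 496.85 W/m².
Daily total = Q̄ × 24.00 h × 3600 s/h = 496.85 × 24.00 × 3600 / 10⁶ = 42.93 MJ/m².

42.9 MJ/m²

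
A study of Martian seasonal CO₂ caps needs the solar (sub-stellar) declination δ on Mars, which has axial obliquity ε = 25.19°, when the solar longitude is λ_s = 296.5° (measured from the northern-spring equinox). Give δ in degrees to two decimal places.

sin δ = sin ε · sin λ_s = sin 25.19° × sin 296.5° = -0.380903.
δ = arcsin(-0.380903) = -22.39°.

δ = -22.39°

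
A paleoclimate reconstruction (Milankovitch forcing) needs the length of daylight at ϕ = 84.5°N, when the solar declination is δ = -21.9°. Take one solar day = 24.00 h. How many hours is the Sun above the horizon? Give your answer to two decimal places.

cos h₀ = −tan ϕ · tan δ = 4.1749 ≥ 1, so the Sun never rises (polar night) and h₀ = 0.
Daylight = 2h₀/(2π) × 24.00 h = (0.0000/π) × 24.00 = 0.00 h.

0.00 h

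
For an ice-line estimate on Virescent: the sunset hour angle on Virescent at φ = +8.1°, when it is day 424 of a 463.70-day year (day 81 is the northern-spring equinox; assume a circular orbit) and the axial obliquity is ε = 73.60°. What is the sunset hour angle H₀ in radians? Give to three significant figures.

H₀ = 1.08 rad

Solar longitude: λ_s = 360° × (424 − 81)/463.70 = 266.293°.
sin δ = sin 73.60° × sin 266.293° = -0.95731, so δ = -73.197°.
cos H₀ = −tan φ · tan δ = −tan(+8.1°) × tan(-73.197°) = 0.4713, so H₀ = 1.0800 rad = 61.88°.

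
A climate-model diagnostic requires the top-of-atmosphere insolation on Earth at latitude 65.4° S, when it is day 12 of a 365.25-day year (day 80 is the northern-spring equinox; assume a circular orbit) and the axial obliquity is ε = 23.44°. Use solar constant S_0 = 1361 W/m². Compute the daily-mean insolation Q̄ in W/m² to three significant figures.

Solar longitude: L_s = 360° × (12 − 80)/365.25 = -67.023°, i.e. -67.023° + 360° = 292.977°.
sin δ = sin 23.44° × sin 292.977° = -0.36623, so δ = -21.483°.
cos h₀ = −tan(-65.4°) tan(-21.483°) = -0.8596, h₀ = 2.6053 rad.
Bracket: h₀ sin ϕ sin δ + cos ϕ cos δ sin h₀ = 2.6053×-0.90924×-0.36623 + 0.41628×0.93053×0.51091 = 0.867541 + 0.197907 = 1.065448.
Q̄ = (S_0/π) × [bracket] = (1361/π) × 1.065448 = 461.6 W/m².

Q̄ ≈ 462 W/m²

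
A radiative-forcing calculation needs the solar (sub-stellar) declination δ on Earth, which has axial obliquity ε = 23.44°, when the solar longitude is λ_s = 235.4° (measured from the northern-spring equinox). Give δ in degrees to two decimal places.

sin δ = sin ε · sin λ_s = sin 23.44° × sin 235.4° = -0.327434.
δ = arcsin(-0.327434) = -19.11°.

δ = -19.11°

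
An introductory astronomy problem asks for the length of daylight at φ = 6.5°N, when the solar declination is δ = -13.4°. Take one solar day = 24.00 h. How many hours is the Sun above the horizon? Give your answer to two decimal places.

cos H₀ = −tan φ · tan δ = −tan(+6.5°) × tan(-13.400°) = 0.0271, so H₀ = 1.5436 rad = 88.44°.
Daylight = 2H₀/(2π) × 24.00 h = (1.5436/π) × 24.00 = 11.79 h.

11.79 h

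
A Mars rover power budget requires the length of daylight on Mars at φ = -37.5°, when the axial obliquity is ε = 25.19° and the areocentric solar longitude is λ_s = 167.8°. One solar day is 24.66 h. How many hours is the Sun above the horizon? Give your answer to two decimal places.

11.79 h

sin δ = sin 25.19° × sin 167.8° = 0.08994, so δ = +5.160°.
cos H₀ = −tan φ · tan δ = −tan(-37.5°) × tan(+5.160°) = 0.0693, so H₀ = 1.5014 rad = 86.03°.
Daylight = 2H₀/(2π) × 24.66 h = (1.5014/π) × 24.66 = 11.79 h.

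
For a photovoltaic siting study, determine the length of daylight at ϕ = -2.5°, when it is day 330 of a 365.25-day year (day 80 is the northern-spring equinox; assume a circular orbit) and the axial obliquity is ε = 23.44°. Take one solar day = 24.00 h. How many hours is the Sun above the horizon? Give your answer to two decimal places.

Solar longitude: L_s = 360° × (330 − 80)/365.25 = 246.407°.
sin δ = sin 23.44° × sin 246.407° = -0.36454, so δ = -21.379°.
cos h₀ = −tan ϕ · tan δ = −tan(-2.5°) × tan(-21.379°) = -0.0171, so h₀ = 1.5879 rad = 90.98°.
Daylight = 2h₀/(2π) × 24.00 h = (1.5879/π) × 24.00 = 12.13 h.

12.13 h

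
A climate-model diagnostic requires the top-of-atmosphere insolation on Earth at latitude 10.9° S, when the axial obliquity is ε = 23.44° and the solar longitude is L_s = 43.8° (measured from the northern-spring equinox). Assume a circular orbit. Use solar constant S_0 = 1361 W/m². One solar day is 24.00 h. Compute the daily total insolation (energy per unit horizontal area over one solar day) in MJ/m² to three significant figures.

32.3 MJ/m²

Solar declination: sin δ = sin ε · sin L_s = sin 23.44° × sin 43.8° = 0.27533, so δ = +15.981°.
cos h₀ = −tan(-10.9°) tan(+15.981°) = 0.0552, h₀ = 1.5156 rad.
Bracket: h₀ sin ϕ sin δ + cos ϕ cos δ sin h₀ = 1.5156×-0.18910×0.27533 + 0.98196×0.96135×0.99848 = -0.078910 + 0.942572 = 0.863662.
Q̄ = (S_0/π) × [bracket] = (1361/π) × 0.863662 = 374.16 W/m².
Daily total = Q̄ × 24.00 h × 3600 s/h = 374.16 × 24.00 × 3600 / 10⁶ = 32.33 MJ/m².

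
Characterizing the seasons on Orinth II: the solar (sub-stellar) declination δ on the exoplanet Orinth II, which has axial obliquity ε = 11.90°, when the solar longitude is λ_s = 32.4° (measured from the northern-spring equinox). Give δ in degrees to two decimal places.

δ = +6.34°

sin δ = sin ε · sin λ_s = sin 11.90° × sin 32.4° = 0.110490.
δ = arcsin(0.110490) = +6.34°.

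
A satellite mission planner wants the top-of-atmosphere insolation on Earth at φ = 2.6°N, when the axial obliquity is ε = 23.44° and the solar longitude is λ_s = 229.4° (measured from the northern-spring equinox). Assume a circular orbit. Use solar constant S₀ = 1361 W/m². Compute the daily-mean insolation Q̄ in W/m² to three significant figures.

Q̄ ≈ 403 W/m²

Solar declination: sin δ = sin ε · sin λ_s = sin 23.44° × sin 229.4° = -0.30203, so δ = -17.580°.
cos H₀ = −tan(+2.6°) tan(-17.580°) = 0.0144, H₀ = 1.5564 rad.
Bracket: H₀ sin φ sin δ + cos φ cos δ sin H₀ = 1.5564×0.04536×-0.30203 + 0.99897×0.95330×0.99990 = -0.021323 + 0.952223 = 0.930900.
Q̄ = (S₀/π) × [bracket] = (1361/π) × 0.930900 = 403.3 W/m².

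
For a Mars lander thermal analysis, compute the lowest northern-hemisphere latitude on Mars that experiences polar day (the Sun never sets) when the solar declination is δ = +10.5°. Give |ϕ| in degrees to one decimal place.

Polar day requires cos h₀ = −tan ϕ tan δ ≤ −1, i.e. tan ϕ tan δ ≥ 1.
The boundary is |tan ϕ| · |tan δ| = 1, so |ϕ| = 90° − |δ| = 90° − 10.5° = 79.5° in the northern hemisphere.

|ϕ| = 79.5°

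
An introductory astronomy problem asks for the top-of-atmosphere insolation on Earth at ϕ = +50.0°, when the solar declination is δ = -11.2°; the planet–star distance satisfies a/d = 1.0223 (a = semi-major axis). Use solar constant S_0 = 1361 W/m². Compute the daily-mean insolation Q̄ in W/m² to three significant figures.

Q̄ ≈ 188 W/m²

cos h₀ = −tan(+50.0°) tan(-11.200°) = 0.2360, h₀ = 1.3326 rad.
Bracket: h₀ sin ϕ sin δ + cos ϕ cos δ sin h₀ = 1.3326×0.76604×-0.19423 + 0.64279×0.98096×0.97176 = -0.198275 + 0.612745 = 0.414470.
Inverse-square distance factor (a/d)² = 1.0223² = 1.045097.
Q̄ = (S_0/π) × 1.045097 × [bracket] = (1361/π) × 1.045097 × 0.414470 = 187.7 W/m².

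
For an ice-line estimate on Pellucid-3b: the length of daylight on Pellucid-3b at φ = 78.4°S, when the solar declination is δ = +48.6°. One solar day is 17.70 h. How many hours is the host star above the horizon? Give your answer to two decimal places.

cos H₀ = −tan φ · tan δ = 5.5258 ≥ 1, so the host star never rises (polar night) and H₀ = 0.
Daylight = 2H₀/(2π) × 17.70 h = (0.0000/π) × 17.70 = 0.00 h.

0.00 h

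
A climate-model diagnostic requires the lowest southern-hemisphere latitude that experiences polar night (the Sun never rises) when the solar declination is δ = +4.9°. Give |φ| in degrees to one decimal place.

Polar night requires cos H₀ = −tan φ tan δ ≥ 1, i.e. tan φ tan δ ≤ −1.
The boundary is |tan φ| · |tan δ| = 1, so |φ| = 90° − |δ| = 90° − 4.9° = 85.1° in the southern hemisphere.

|φ| = 85.1°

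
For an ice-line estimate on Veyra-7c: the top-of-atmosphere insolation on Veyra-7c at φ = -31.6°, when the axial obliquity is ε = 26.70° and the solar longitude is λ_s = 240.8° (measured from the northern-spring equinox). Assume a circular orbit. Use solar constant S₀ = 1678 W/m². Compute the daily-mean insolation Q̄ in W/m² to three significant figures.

Solar declination: sin δ = sin ε · sin λ_s = sin 26.70° × sin 240.8° = -0.39222, so δ = -23.093°.
cos H₀ = −tan(-31.6°) tan(-23.093°) = -0.2623, H₀ = 1.8362 rad.
Bracket: H₀ sin φ sin δ + cos φ cos δ sin H₀ = 1.8362×-0.52399×-0.39222 + 0.85173×0.91987×0.96498 = 0.377375 + 0.756043 = 1.133418.
Q̄ = (S₀/π) × [bracket] = (1678/π) × 1.133418 = 605.4 W/m².

Q̄ ≈ 605 W/m²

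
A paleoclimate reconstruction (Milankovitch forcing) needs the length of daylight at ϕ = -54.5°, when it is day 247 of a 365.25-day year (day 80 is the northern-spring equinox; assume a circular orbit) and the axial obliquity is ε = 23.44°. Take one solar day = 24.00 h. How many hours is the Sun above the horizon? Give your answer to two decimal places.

Solar longitude: L_s = 360° × (247 − 80)/365.25 = 164.600°.
sin δ = sin 23.44° × sin 164.600° = 0.10564, so δ = +6.064°.
cos h₀ = −tan ϕ · tan δ = −tan(-54.5°) × tan(+6.064°) = 0.1489, so h₀ = 1.4213 rad = 81.43°.
Daylight = 2h₀/(2π) × 24.00 h = (1.4213/π) × 24.00 = 10.86 h.

10.86 h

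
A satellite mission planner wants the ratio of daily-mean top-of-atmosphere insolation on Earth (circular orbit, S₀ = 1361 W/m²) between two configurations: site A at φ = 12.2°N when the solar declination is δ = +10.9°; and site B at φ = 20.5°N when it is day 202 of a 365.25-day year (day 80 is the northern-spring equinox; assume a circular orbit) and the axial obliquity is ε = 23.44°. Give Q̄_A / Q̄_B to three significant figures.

Q̄_A / Q̄_B ≈ 0.950

— Configuration A (φ=+12.2°):
cos H₀ = −tan(+12.2°) tan(+10.900°) = -0.0416, H₀ = 1.6124 rad.
Bracket: H₀ sin φ sin δ + cos φ cos δ sin H₀ = 1.6124×0.21132×0.18910 + 0.97742×0.98196×0.99913 = 0.064432 + 0.958952 = 1.023384.
Q̄ = (S₀/π) × [bracket] = (1361/π) × 1.023384 = 443.35 W/m².
— Configuration B (φ=+20.5°):
Solar longitude: λ_s = 360° × (202 − 80)/365.25 = 120.246°.
sin δ = sin 23.44° × sin 120.246° = 0.34364, so δ = +20.099°.
cos H₀ = −tan(+20.5°) tan(+20.099°) = -0.1368, H₀ = 1.7080 rad.
Bracket: H₀ sin φ sin δ + cos φ cos δ sin H₀ = 1.7080×0.35021×0.34364 + 0.93667×0.93910×0.99060 = 0.205551 + 0.871358 = 1.076909.
Q̄ = (S₀/π) × [bracket] = (1361/π) × 1.076909 = 466.54 W/m².
Ratio Q̄_A / Q̄_B = 443.35 / 466.54 = 0.9503.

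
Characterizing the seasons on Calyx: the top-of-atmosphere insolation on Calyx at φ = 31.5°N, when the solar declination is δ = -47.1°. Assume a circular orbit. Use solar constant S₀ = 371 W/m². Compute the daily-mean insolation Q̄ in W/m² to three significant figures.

Q̄ ≈ 13.1 W/m²

cos H₀ = −tan(+31.5°) tan(-47.100°) = 0.6595, H₀ = 0.8507 rad.
Bracket: H₀ sin φ sin δ + cos φ cos δ sin H₀ = 0.8507×0.52250×-0.73254 + 0.85264×0.68072×0.75175 = -0.325607 + 0.436323 = 0.110716.
Q̄ = (S₀/π) × [bracket] = (371/π) × 0.110716 = 13.07 W/m².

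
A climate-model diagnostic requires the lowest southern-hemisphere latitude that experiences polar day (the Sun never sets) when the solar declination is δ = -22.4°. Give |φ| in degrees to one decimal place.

|φ| = 67.6°

Polar day requires cos H₀ = −tan φ tan δ ≤ −1, i.e. tan φ tan δ ≥ 1.
The boundary is |tan φ| · |tan δ| = 1, so |φ| = 90° − |δ| = 90° − 22.4° = 67.6° in the southern hemisphere.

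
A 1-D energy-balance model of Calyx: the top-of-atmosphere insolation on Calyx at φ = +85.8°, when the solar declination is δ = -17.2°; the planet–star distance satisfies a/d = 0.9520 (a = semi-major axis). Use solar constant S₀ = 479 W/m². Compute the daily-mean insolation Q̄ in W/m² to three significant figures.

Q̄ ≈ 0.00 W/m²

cos H₀ = −tan(+85.8°) tan(-17.200°) = 4.2153 ≥ 1 ⇒ polar night, H₀ = 0 and Q̄ = 0.
Inverse-square distance factor (a/d)² = 0.9520² = 0.906304.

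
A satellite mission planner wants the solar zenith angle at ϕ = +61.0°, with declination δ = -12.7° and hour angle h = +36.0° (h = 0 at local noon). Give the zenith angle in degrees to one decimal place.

cos θ_z = sin ϕ sin δ + cos ϕ cos δ cos h = -0.192282 + 0.382623 = 0.190341.
θ_z = arccos(0.190341) = 79.0°.

θ_z = 79.0°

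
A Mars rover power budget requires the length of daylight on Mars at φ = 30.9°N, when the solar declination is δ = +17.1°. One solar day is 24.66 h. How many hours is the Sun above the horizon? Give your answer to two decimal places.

cos H₀ = −tan φ · tan δ = −tan(+30.9°) × tan(+17.100°) = -0.1841, so H₀ = 1.7560 rad = 100.61°.
Daylight = 2H₀/(2π) × 24.66 h = (1.7560/π) × 24.66 = 13.78 h.

13.78 h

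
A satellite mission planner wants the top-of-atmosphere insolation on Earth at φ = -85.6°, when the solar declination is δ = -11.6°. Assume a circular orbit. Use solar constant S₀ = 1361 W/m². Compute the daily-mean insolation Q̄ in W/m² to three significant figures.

cos H₀ = −tan(-85.6°) tan(-11.600°) = -2.6677 ≤ −1 ⇒ polar day, H₀ = π.
Bracket: H₀ sin φ sin δ + cos φ cos δ sin H₀ = 3.1416×-0.99705×-0.20108 + 0.07672×0.97958×0.00000 = 0.629849 + 0.000000 = 0.629849.
Q̄ = (S₀/π) × [bracket] = (1361/π) × 0.629849 = 272.9 W/m².

Q̄ ≈ 273 W/m²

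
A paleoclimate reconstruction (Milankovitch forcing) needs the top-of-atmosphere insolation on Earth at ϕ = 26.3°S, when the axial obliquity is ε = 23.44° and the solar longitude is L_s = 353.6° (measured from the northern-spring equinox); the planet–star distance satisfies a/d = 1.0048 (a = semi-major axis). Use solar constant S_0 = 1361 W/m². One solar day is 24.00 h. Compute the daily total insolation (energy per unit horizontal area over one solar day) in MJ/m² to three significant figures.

35.0 MJ/m²

Solar declination: sin δ = sin ε · sin L_s = sin 23.44° × sin 353.6° = -0.04434, so δ = -2.541°.
cos h₀ = −tan(-26.3°) tan(-2.541°) = -0.0219, h₀ = 1.5927 rad.
Bracket: h₀ sin ϕ sin δ + cos ϕ cos δ sin h₀ = 1.5927×-0.44307×-0.04434 + 0.89649×0.99902×0.99976 = 0.031290 + 0.895396 = 0.926686.
Inverse-square distance factor (a/d)² = 1.0048² = 1.009623.
Q̄ = (S_0/π) × 1.009623 × [bracket] = (1361/π) × 1.009623 × 0.926686 = 405.32 W/m².
Daily total = Q̄ × 24.00 h × 3600 s/h = 405.32 × 24.00 × 3600 / 10⁶ = 35.02 MJ/m².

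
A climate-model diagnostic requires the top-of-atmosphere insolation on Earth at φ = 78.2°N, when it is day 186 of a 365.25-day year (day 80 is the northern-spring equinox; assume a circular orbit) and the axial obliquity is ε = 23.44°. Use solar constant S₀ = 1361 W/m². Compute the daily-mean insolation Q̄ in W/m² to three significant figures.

Solar longitude: λ_s = 360° × (186 − 80)/365.25 = 104.476°.
sin δ = sin 23.44° × sin 104.476° = 0.38516, so δ = +22.654°.
cos H₀ = −tan(+78.2°) tan(+22.654°) = -1.9978 ≤ −1 ⇒ polar day, H₀ = π.
Bracket: H₀ sin φ sin δ + cos φ cos δ sin H₀ = 3.1416×0.97887×0.38516 + 0.20450×0.92285×0.00000 = 1.184451 + 0.000000 = 1.184451.
Q̄ = (S₀/π) × [bracket] = (1361/π) × 1.184451 = 513.1 W/m².

Q̄ ≈ 513 W/m²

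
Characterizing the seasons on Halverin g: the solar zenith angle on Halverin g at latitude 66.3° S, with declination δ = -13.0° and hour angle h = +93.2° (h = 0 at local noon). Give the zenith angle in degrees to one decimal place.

θ_z = 79.4°

cos θ_z = sin φ sin δ + cos φ cos δ cos h = 0.205979 + -0.021862 = 0.184117.
θ_z = arccos(0.184117) = 79.4°.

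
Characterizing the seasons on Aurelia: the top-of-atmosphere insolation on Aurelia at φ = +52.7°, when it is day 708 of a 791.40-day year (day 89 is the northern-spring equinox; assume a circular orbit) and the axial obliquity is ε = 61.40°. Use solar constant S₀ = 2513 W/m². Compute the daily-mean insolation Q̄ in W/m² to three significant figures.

Q̄ ≈ 0.00 W/m²

Solar longitude: λ_s = 360° × (708 − 89)/791.40 = 281.577°.
sin δ = sin 61.40° × sin 281.577° = -0.86012, so δ = -59.330°.
cos H₀ = −tan(+52.7°) tan(-59.330°) = 2.2135 ≥ 1 ⇒ polar night, H₀ = 0 and Q̄ = 0.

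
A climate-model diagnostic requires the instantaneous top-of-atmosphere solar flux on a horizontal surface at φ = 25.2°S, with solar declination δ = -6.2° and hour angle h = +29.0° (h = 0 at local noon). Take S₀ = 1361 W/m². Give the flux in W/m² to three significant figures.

cos θ_z = sin φ sin δ + cos φ cos δ cos h = 0.045984 + 0.786751 = 0.832735.
Flux = S₀ · cos θ_z = 1361 × 0.832735 = 1133 W/m².

1.13e+03 W/m²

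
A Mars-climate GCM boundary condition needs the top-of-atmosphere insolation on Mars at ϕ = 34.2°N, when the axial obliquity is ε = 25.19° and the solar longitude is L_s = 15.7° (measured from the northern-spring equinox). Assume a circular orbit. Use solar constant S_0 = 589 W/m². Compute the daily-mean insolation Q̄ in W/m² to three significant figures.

Q̄ ≈ 174 W/m²

Solar declination: sin δ = sin ε · sin L_s = sin 25.19° × sin 15.7° = 0.11517, so δ = +6.614°.
cos h₀ = −tan(+34.2°) tan(+6.614°) = -0.0788, h₀ = 1.6497 rad.
Bracket: h₀ sin ϕ sin δ + cos ϕ cos δ sin h₀ = 1.6497×0.56208×0.11517 + 0.82708×0.99335×0.99689 = 0.106793 + 0.819025 = 0.925818.
Q̄ = (S_0/π) × [bracket] = (589/π) × 0.925818 = 173.6 W/m².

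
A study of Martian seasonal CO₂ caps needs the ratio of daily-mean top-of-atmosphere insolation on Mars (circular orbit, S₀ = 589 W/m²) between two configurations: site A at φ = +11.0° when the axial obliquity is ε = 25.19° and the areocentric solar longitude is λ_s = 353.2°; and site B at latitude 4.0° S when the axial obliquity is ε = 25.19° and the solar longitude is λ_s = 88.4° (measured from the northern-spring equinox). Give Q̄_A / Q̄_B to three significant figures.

Q̄_A / Q̄_B ≈ 1.13

— Configuration A (φ=+11.0°):
sin δ = sin 25.19° × sin 353.2° = -0.05040, so δ = -2.889°.
cos H₀ = −tan(+11.0°) tan(-2.889°) = 0.0098, H₀ = 1.5610 rad.
Bracket: H₀ sin φ sin δ + cos φ cos δ sin H₀ = 1.5610×0.19081×-0.05040 + 0.98163×0.99873×0.99995 = -0.015012 + 0.980334 = 0.965322.
Q̄ = (S₀/π) × [bracket] = (589/π) × 0.965322 = 180.98 W/m².
— Configuration B (φ=-4.0°):
Solar declination: sin δ = sin ε · sin λ_s = sin 25.19° × sin 88.4° = 0.42546, so δ = +25.179°.
cos H₀ = −tan(-4.0°) tan(+25.179°) = 0.0329, H₀ = 1.5379 rad.
Bracket: H₀ sin φ sin δ + cos φ cos δ sin H₀ = 1.5379×-0.06976×0.42546 + 0.99756×0.90498×0.99946 = -0.045645 + 0.902284 = 0.856639.
Q̄ = (S₀/π) × [bracket] = (589/π) × 0.856639 = 160.61 W/m².
Ratio Q̄_A / Q̄_B = 180.98 / 160.61 = 1.127.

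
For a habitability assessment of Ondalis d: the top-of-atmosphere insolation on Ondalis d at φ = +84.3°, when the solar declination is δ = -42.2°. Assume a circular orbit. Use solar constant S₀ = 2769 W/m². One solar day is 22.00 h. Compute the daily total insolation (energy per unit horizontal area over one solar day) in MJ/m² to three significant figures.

cos H₀ = −tan(+84.3°) tan(-42.200°) = 9.0844 ≥ 1 ⇒ polar night, H₀ = 0 and Q̄ = 0.
Daily total = Q̄ × 22.00 h × 3600 s/h = 0.00 MJ/m².

0.00 MJ/m²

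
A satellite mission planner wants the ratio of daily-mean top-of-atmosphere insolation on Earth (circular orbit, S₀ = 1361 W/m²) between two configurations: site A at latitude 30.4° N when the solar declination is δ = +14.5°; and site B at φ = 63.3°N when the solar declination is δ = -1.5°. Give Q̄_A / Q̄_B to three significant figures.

— Configuration A (φ=+30.4°):
cos H₀ = −tan(+30.4°) tan(+14.500°) = -0.1517, H₀ = 1.7231 rad.
Bracket: H₀ sin φ sin δ + cos φ cos δ sin H₀ = 1.7231×0.50603×0.25038 + 0.86251×0.96815×0.98842 = 0.218316 + 0.825369 = 1.043685.
Q̄ = (S₀/π) × [bracket] = (1361/π) × 1.043685 = 452.14 W/m².
— Configuration B (φ=+63.3°):
cos H₀ = −tan(+63.3°) tan(-1.500°) = 0.0521, H₀ = 1.5187 rad.
Bracket: H₀ sin φ sin δ + cos φ cos δ sin H₀ = 1.5187×0.89337×-0.02618 + 0.44932×0.99966×0.99864 = -0.035520 + 0.448556 = 0.413036.
Q̄ = (S₀/π) × [bracket] = (1361/π) × 0.413036 = 178.94 W/m².
Ratio Q̄_A / Q̄_B = 452.14 / 178.94 = 2.527.

Q̄_A / Q̄_B ≈ 2.53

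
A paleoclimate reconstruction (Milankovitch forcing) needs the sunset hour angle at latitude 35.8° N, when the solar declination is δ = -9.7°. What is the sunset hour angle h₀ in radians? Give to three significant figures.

cos h₀ = −tan ϕ · tan δ = −tan(+35.8°) × tan(-9.700°) = 0.1233, so h₀ = 1.4472 rad = 82.92°.

h₀ = 1.45 rad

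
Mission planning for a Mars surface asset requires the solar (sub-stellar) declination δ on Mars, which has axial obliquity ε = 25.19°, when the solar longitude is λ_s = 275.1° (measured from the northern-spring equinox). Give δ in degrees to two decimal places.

sin δ = sin ε · sin λ_s = sin 25.19° × sin 275.1° = -0.423936.
δ = arcsin(-0.423936) = -25.08°.

δ = -25.08°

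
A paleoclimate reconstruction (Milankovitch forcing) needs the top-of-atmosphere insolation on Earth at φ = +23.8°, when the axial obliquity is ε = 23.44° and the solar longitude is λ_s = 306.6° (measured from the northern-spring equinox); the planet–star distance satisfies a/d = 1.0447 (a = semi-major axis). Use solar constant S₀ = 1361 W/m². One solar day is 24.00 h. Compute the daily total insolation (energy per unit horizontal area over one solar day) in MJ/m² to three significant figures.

Solar declination: sin δ = sin ε · sin λ_s = sin 23.44° × sin 306.6° = -0.31935, so δ = -18.624°.
cos H₀ = −tan(+23.8°) tan(-18.624°) = 0.1486, H₀ = 1.4216 rad.
Bracket: H₀ sin φ sin δ + cos φ cos δ sin H₀ = 1.4216×0.40355×-0.31935 + 0.91496×0.94764×0.98889 = -0.183207 + 0.857420 = 0.674213.
Inverse-square distance factor (a/d)² = 1.0447² = 1.091398.
Q̄ = (S₀/π) × 1.091398 × [bracket] = (1361/π) × 1.091398 × 0.674213 = 318.78 W/m².
Daily total = Q̄ × 24.00 h × 3600 s/h = 318.78 × 24.00 × 3600 / 10⁶ = 27.54 MJ/m².

27.5 MJ/m²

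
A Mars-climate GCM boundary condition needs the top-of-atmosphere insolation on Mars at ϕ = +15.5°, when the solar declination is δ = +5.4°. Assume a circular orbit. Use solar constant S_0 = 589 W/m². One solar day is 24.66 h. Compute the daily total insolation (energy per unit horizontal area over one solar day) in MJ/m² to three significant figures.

16.6 MJ/m²

cos h₀ = −tan(+15.5°) tan(+5.400°) = -0.0262, h₀ = 1.5970 rad.
Bracket: h₀ sin ϕ sin δ + cos ϕ cos δ sin h₀ = 1.5970×0.26724×0.09411 + 0.96363×0.99556×0.99966 = 0.040164 + 0.959025 = 0.999189.
Q̄ = (S_0/π) × [bracket] = (589/π) × 0.999189 = 187.33 W/m².
Daily total = Q̄ × 24.66 h × 3600 s/h = 187.33 × 24.66 × 3600 / 10⁶ = 16.63 MJ/m².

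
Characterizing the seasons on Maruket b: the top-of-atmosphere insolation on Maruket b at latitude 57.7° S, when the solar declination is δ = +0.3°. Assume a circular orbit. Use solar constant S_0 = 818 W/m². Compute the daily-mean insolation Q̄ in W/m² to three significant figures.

Q̄ ≈ 137 W/m²

cos h₀ = −tan(-57.7°) tan(+0.300°) = 0.0083, h₀ = 1.5625 rad.
Bracket: h₀ sin ϕ sin δ + cos ϕ cos δ sin h₀ = 1.5625×-0.84526×0.00524 + 0.53435×0.99999×0.99997 = -0.006921 + 0.534329 = 0.527408.
Q̄ = (S_0/π) × [bracket] = (818/π) × 0.527408 = 137.3 W/m².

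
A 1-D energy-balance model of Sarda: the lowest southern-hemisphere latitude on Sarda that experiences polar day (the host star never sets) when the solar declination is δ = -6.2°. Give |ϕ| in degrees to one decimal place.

Polar day requires cos h₀ = −tan ϕ tan δ ≤ −1, i.e. tan ϕ tan δ ≥ 1.
The boundary is |tan ϕ| · |tan δ| = 1, so |ϕ| = 90° − |δ| = 90° − 6.2° = 83.8° in the southern hemisphere.

|ϕ| = 83.8°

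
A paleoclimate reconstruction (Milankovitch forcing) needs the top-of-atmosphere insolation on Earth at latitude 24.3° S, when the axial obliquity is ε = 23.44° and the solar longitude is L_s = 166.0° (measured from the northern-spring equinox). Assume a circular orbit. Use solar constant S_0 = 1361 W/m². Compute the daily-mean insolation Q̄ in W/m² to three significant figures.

Solar declination: sin δ = sin ε · sin L_s = sin 23.44° × sin 166.0° = 0.09623, so δ = +5.522°.
cos h₀ = −tan(-24.3°) tan(+5.522°) = 0.0437, h₀ = 1.5271 rad.
Bracket: h₀ sin ϕ sin δ + cos ϕ cos δ sin h₀ = 1.5271×-0.41151×0.09623 + 0.91140×0.99536×0.99905 = -0.060473 + 0.906309 = 0.845836.
Q̄ = (S_0/π) × [bracket] = (1361/π) × 0.845836 = 366.4 W/m².

Q̄ ≈ 366 W/m²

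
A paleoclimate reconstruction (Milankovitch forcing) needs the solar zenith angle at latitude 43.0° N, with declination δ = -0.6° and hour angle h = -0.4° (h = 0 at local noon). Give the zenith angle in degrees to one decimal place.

cos θ_z = sin ϕ sin δ + cos ϕ cos δ cos h = -0.007142 + 0.731296 = 0.724154.
θ_z = arccos(0.724154) = 43.6°.

θ_z = 43.6°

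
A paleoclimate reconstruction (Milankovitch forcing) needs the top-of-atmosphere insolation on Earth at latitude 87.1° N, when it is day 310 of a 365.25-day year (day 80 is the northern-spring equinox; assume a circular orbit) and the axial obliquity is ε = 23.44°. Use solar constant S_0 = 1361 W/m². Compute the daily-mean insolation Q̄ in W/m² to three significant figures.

Solar longitude: L_s = 360° × (310 − 80)/365.25 = 226.694°.
sin δ = sin 23.44° × sin 226.694° = -0.28947, so δ = -16.826°.
cos h₀ = −tan(+87.1°) tan(-16.826°) = 5.9698 ≥ 1 ⇒ polar night, h₀ = 0 and Q̄ = 0.

Q̄ ≈ 0.00 W/m²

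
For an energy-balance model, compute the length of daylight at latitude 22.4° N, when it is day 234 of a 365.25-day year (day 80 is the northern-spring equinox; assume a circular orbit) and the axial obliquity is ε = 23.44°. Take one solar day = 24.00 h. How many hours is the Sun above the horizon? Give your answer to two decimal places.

Solar longitude: λ_s = 360° × (234 − 80)/365.25 = 151.786°.
sin δ = sin 23.44° × sin 151.786° = 0.18806, so δ = +10.839°.
cos H₀ = −tan φ · tan δ = −tan(+22.4°) × tan(+10.839°) = -0.0789, so H₀ = 1.6498 rad = 94.53°.
Daylight = 2H₀/(2π) × 24.00 h = (1.6498/π) × 24.00 = 12.60 h.

12.60 h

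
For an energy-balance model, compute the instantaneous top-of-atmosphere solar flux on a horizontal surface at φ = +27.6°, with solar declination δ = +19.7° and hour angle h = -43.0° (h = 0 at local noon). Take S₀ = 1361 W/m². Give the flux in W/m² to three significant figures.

1.04e+03 W/m²

cos θ_z = sin φ sin δ + cos φ cos δ cos h = 0.156175 + 0.610194 = 0.766369.
Flux = S₀ · cos θ_z = 1361 × 0.766369 = 1043 W/m².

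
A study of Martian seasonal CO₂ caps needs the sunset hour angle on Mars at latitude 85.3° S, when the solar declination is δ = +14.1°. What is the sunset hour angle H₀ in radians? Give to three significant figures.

H₀ = 0.00 rad

cos H₀ = −tan φ · tan δ = 3.0552 ≥ 1, so the Sun never rises (polar night) and H₀ = 0.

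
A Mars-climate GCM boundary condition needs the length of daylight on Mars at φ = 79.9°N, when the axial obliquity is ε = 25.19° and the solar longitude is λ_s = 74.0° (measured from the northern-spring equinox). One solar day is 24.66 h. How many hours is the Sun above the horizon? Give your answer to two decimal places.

24.66 h

Solar declination: sin δ = sin ε · sin λ_s = sin 25.19° × sin 74.0° = 0.40913, so δ = +24.150°.
Sunrise equation: cos H₀ = −tan φ · tan δ = -2.5172 ≤ −1, so the Sun never sets (polar day) and H₀ = π.
Daylight = 2H₀/(2π) × 24.66 h = (3.1416/π) × 24.66 = 24.66 h.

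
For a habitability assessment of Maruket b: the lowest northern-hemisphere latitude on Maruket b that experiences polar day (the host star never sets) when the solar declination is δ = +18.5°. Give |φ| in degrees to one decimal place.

Polar day requires cos H₀ = −tan φ tan δ ≤ −1, i.e. tan φ tan δ ≥ 1.
The boundary is |tan φ| · |tan δ| = 1, so |φ| = 90° − |δ| = 90° − 18.5° = 71.5° in the northern hemisphere.

|φ| = 71.5°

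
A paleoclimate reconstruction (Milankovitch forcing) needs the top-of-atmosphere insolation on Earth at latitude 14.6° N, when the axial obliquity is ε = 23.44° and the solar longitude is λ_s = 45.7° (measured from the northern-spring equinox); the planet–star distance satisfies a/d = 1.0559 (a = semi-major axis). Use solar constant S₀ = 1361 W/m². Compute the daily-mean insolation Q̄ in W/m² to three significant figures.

Q̄ ≈ 504 W/m²

Solar declination: sin δ = sin ε · sin λ_s = sin 23.44° × sin 45.7° = 0.28469, so δ = +16.541°.
cos H₀ = −tan(+14.6°) tan(+16.541°) = -0.0774, H₀ = 1.6482 rad.
Bracket: H₀ sin φ sin δ + cos φ cos δ sin H₀ = 1.6482×0.25207×0.28469 + 0.96771×0.95862×0.99700 = 0.118278 + 0.924883 = 1.043161.
Inverse-square distance factor (a/d)² = 1.0559² = 1.114925.
Q̄ = (S₀/π) × 1.114925 × [bracket] = (1361/π) × 1.114925 × 1.043161 = 503.9 W/m².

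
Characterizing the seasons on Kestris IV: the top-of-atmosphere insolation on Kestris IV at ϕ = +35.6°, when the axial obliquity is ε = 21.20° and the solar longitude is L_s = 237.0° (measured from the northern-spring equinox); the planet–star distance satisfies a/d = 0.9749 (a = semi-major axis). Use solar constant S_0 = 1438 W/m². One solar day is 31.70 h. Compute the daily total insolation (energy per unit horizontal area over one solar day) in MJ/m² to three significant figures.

25.7 MJ/m²

Solar declination: sin δ = sin ε · sin L_s = sin 21.20° × sin 237.0° = -0.30328, so δ = -17.655°.
cos h₀ = −tan(+35.6°) tan(-17.655°) = 0.2279, h₀ = 1.3409 rad.
Bracket: h₀ sin ϕ sin δ + cos ϕ cos δ sin h₀ = 1.3409×0.58212×-0.30328 + 0.81310×0.95290×0.97369 = -0.236730 + 0.754418 = 0.517688.
Inverse-square distance factor (a/d)² = 0.9749² = 0.950430.
Q̄ = (S_0/π) × 0.950430 × [bracket] = (1438/π) × 0.950430 × 0.517688 = 225.21 W/m².
Daily total = Q̄ × 31.70 h × 3600 s/h = 225.21 × 31.70 × 3600 / 10⁶ = 25.70 MJ/m².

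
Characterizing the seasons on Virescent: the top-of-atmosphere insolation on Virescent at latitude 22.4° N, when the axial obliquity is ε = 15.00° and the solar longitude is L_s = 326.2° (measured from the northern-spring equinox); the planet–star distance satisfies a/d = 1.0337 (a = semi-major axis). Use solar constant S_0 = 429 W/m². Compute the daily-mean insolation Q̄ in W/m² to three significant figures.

Q̄ ≈ 121 W/m²

Solar declination: sin δ = sin ε · sin L_s = sin 15.00° × sin 326.2° = -0.14398, so δ = -8.278°.
cos h₀ = −tan(+22.4°) tan(-8.278°) = 0.0600, h₀ = 1.5108 rad.
Bracket: h₀ sin ϕ sin δ + cos ϕ cos δ sin h₀ = 1.5108×0.38107×-0.14398 + 0.92455×0.98958×0.99820 = -0.082892 + 0.913269 = 0.830377.
Inverse-square distance factor (a/d)² = 1.0337² = 1.068536.
Q̄ = (S_0/π) × 1.068536 × [bracket] = (429/π) × 1.068536 × 0.830377 = 121.2 W/m².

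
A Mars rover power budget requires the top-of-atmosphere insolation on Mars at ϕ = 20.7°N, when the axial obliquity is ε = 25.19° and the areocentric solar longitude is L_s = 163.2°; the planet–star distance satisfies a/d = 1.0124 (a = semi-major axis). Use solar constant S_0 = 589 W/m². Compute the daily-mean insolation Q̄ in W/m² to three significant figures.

sin δ = sin 25.19° × sin 163.2° = 0.12302, so δ = +7.066°.
cos h₀ = −tan(+20.7°) tan(+7.066°) = -0.0468, h₀ = 1.6177 rad.
Bracket: h₀ sin ϕ sin δ + cos ϕ cos δ sin h₀ = 1.6177×0.35347×0.12302 + 0.93544×0.99240×0.99890 = 0.070344 + 0.927309 = 0.997653.
Inverse-square distance factor (a/d)² = 1.0124² = 1.024954.
Q̄ = (S_0/π) × 1.024954 × [bracket] = (589/π) × 1.024954 × 0.997653 = 191.7 W/m².

Q̄ ≈ 192 W/m²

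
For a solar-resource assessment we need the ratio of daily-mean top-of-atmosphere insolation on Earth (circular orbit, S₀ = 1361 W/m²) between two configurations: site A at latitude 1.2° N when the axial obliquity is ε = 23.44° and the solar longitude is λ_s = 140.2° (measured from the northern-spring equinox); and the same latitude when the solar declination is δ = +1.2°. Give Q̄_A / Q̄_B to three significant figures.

Q̄_A / Q̄_B ≈ 0.975

— Configuration A (φ=+1.2°):
Solar declination: sin δ = sin ε · sin λ_s = sin 23.44° × sin 140.2° = 0.25463, so δ = +14.752°.
cos H₀ = −tan(+1.2°) tan(+14.752°) = -0.0055, H₀ = 1.5763 rad.
Bracket: H₀ sin φ sin δ + cos φ cos δ sin H₀ = 1.5763×0.02094×0.25463 + 0.99978×0.96704×0.99998 = 0.008405 + 0.966808 = 0.975213.
Q̄ = (S₀/π) × [bracket] = (1361/π) × 0.975213 = 422.48 W/m².
— Configuration B (φ=+1.2°):
cos H₀ = −tan(+1.2°) tan(+1.200°) = -0.0004, H₀ = 1.5712 rad.
Bracket: H₀ sin φ sin δ + cos φ cos δ sin H₀ = 1.5712×0.02094×0.02094 + 0.99978×0.99978×1.00000 = 0.000689 + 0.999560 = 1.000249.
Q̄ = (S₀/π) × [bracket] = (1361/π) × 1.000249 = 433.33 W/m².
Ratio Q̄_A / Q̄_B = 422.48 / 433.33 = 0.9750.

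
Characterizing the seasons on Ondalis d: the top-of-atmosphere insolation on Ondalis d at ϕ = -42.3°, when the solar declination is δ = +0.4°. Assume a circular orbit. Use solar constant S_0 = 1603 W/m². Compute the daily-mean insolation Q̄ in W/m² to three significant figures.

cos h₀ = −tan(-42.3°) tan(+0.400°) = 0.0064, h₀ = 1.5644 rad.
Bracket: h₀ sin ϕ sin δ + cos ϕ cos δ sin h₀ = 1.5644×-0.67301×0.00698 + 0.73963×0.99998×0.99998 = -0.007349 + 0.739600 = 0.732251.
Q̄ = (S_0/π) × [bracket] = (1603/π) × 0.732251 = 373.6 W/m².

Q̄ ≈ 374 W/m²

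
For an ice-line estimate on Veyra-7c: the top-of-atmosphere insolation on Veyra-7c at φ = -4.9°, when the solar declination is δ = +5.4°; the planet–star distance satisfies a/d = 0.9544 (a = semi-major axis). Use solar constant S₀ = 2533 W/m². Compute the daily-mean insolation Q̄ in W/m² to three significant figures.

Q̄ ≈ 719 W/m²

cos H₀ = −tan(-4.9°) tan(+5.400°) = 0.0081, H₀ = 1.5627 rad.
Bracket: H₀ sin φ sin δ + cos φ cos δ sin H₀ = 1.5627×-0.08542×0.09411 + 0.99635×0.99556×0.99997 = -0.012562 + 0.991896 = 0.979334.
Inverse-square distance factor (a/d)² = 0.9544² = 0.910879.
Q̄ = (S₀/π) × 0.910879 × [bracket] = (2533/π) × 0.910879 × 0.979334 = 719.2 W/m².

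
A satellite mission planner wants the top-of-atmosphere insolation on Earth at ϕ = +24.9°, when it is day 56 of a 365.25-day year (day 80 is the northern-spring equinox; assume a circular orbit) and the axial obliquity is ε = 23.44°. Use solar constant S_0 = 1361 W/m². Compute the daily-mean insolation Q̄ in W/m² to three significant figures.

Q̄ ≈ 343 W/m²

Solar longitude: L_s = 360° × (56 − 80)/365.25 = -23.655°, i.e. -23.655° + 360° = 336.345°.
sin δ = sin 23.44° × sin 336.345° = -0.15960, so δ = -9.184°.
cos h₀ = −tan(+24.9°) tan(-9.184°) = 0.0750, h₀ = 1.4957 rad.
Bracket: h₀ sin ϕ sin δ + cos ϕ cos δ sin h₀ = 1.4957×0.42104×-0.15960 + 0.90704×0.98718×0.99718 = -0.100508 + 0.892887 = 0.792379.
Q̄ = (S_0/π) × [bracket] = (1361/π) × 0.792379 = 343.3 W/m².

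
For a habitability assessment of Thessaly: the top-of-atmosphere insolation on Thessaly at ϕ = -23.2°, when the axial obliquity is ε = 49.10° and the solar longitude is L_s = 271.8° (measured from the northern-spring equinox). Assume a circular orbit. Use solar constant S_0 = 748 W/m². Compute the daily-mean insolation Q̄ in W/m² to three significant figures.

Q̄ ≈ 273 W/m²

Solar declination: sin δ = sin ε · sin L_s = sin 49.10° × sin 271.8° = -0.75548, so δ = -49.067°.
cos h₀ = −tan(-23.2°) tan(-49.067°) = -0.4942, h₀ = 2.0877 rad.
Bracket: h₀ sin ϕ sin δ + cos ϕ cos δ sin h₀ = 2.0877×-0.39394×-0.75548 + 0.91914×0.65517×0.86934 = 0.621328 + 0.523510 = 1.144838.
Q̄ = (S_0/π) × [bracket] = (748/π) × 1.144838 = 272.6 W/m².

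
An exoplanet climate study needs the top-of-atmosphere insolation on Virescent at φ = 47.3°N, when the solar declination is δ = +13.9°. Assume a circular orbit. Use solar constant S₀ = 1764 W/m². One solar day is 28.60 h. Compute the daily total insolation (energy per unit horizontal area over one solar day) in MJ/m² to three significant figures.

cos H₀ = −tan(+47.3°) tan(+13.900°) = -0.2682, H₀ = 1.8423 rad.
Bracket: H₀ sin φ sin δ + cos φ cos δ sin H₀ = 1.8423×0.73491×0.24023 + 0.67816×0.97072×0.96337 = 0.325253 + 0.634190 = 0.959443.
Q̄ = (S₀/π) × [bracket] = (1764/π) × 0.959443 = 538.73 W/m².
Daily total = Q̄ × 28.60 h × 3600 s/h = 538.73 × 28.60 × 3600 / 10⁶ = 55.47 MJ/m².

55.5 MJ/m²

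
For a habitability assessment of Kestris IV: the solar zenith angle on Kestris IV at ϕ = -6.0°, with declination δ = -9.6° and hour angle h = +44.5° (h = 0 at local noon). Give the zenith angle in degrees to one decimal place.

cos θ_z = sin ϕ sin δ + cos ϕ cos δ cos h = 0.017432 + 0.699410 = 0.716842.
θ_z = arccos(0.716842) = 44.2°.

θ_z = 44.2°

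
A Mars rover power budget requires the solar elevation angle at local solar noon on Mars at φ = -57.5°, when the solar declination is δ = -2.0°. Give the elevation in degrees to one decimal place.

At local noon the hour angle is zero, so the zenith angle equals |φ − δ| = |-57.5° − (-2.000°)| = 55.500°.
Elevation = 90° − 55.500° = 34.5°.

34.5°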